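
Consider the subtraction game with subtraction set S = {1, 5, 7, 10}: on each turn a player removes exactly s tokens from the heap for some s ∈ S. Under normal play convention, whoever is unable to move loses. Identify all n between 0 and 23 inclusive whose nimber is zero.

0, 2, 4, 6, 8, 17, 19, 21, 23

n :  0  1  2  3  4  5  6  7  8  9 10 11 12 13 14 15 16 17 18 19 20 21 22 23
G :  0  1  0  1  0  1  0  1  0  1  2  3  2  3  2  3  2  0  1  0  1  0  1  0
P-positions are exactly the n with G(n) = 0.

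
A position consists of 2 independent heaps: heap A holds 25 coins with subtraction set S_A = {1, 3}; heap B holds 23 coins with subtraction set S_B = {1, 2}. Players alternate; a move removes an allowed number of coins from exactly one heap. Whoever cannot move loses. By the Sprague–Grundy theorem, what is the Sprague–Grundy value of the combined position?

3

Heap A, S = {1, 3}:
G(0) = 0
G(1) = mex{0} = 1
G(2) = mex{1} = 0
G(3) = mex{0,0} = 1
G(4) = mex{1,1} = 0
G(5) = mex{0,0} = 1
G(6) = mex{1,1} = 0
G(7) = mex{0,0} = 1
G(8) = mex{1,1} = 0
G(9) = mex{0,0} = 1
G(10) = mex{1,1} = 0
G(11) = mex{0,0} = 1
G(12) = mex{1,1} = 0
G(13) = mex{0,0} = 1
G(14) = mex{1,1} = 0
G(15) = mex{0,0} = 1
G(16) = mex{1,1} = 0
G(17) = mex{0,0} = 1
G(18) = mex{1,1} = 0
G(19) = mex{0,0} = 1
G(20) = mex{1,1} = 0
G(21) = mex{0,0} = 1
G(22) = mex{1,1} = 0
G(23) = mex{0,0} = 1
G(24) = mex{1,1} = 0
G(25) = mex{0,0} = 1
G_A(25) = 1.
Heap B, S = {1, 2}:
n :  0  1  2  3  4  5  6  7  8  9 10 11 12 13 14 15 16 17 18 19 20 21 22 23
G :  0  1  2  0  1  2  0  1  2  0  1  2  0  1  2  0  1  2  0  1  2  0  1  2
G_B(23) = 2.
Combined Grundy value = 1 ⊕ 2 = 3.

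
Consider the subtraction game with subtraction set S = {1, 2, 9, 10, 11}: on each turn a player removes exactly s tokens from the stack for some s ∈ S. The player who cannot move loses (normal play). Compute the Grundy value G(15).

G(0) = 0
G(1) = mex{0} = 1
G(2) = mex{1,0} = 2
G(3) = mex{2,1} = 0
G(4) = mex{0,2} = 1
G(5) = mex{1,0} = 2
G(6) = mex{2,1} = 0
G(7) = mex{0,2} = 1
G(8) = mex{1,0} = 2
G(9) = mex{2,1,0} = 3
G(10) = mex{3,2,1,0} = 4
G(11) = mex{4,3,2,1,0} = 5
G(12) = mex{5,4,0,2,1} = 3
G(13) = mex{3,5,1,0,2} = 4
G(14) = mex{4,3,2,1,0} = 5
G(15) = mex{5,4,0,2,1} = 3

3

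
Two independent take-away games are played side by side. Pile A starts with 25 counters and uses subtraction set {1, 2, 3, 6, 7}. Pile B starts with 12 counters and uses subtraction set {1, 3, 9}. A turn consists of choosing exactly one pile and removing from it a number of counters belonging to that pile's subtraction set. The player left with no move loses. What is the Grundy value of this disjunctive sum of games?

Pile A, S = {1, 2, 3, 6, 7}:
G(0) = 0
G(1) = mex{0} = 1
G(2) = mex{1,0} = 2
G(3) = mex{2,1,0} = 3
G(4) = mex{3,2,1} = 0
G(5) = mex{0,3,2} = 1
G(6) = mex{1,0,3,0} = 2
G(7) = mex{2,1,0,1,0} = 3
G(8) = mex{3,2,1,2,1} = 0
G(9) = mex{0,3,2,3,2} = 1
G(10) = mex{1,0,3,0,3} = 2
G(11) = mex{2,1,0,1,0} = 3
G(12) = mex{3,2,1,2,1} = 0
G(13) = mex{0,3,2,3,2} = 1
G(14) = mex{1,0,3,0,3} = 2
G(15) = mex{2,1,0,1,0} = 3
G(16) = mex{3,2,1,2,1} = 0
G(17) = mex{0,3,2,3,2} = 1
G(18) = mex{1,0,3,0,3} = 2
G(19) = mex{2,1,0,1,0} = 3
G(20) = mex{3,2,1,2,1} = 0
G(21) = mex{0,3,2,3,2} = 1
G(22) = mex{1,0,3,0,3} = 2
G(23) = mex{2,1,0,1,0} = 3
G(24) = mex{3,2,1,2,1} = 0
G(25) = mex{0,3,2,3,2} = 1
G_A(25) = 1.
Pile B, S = {1, 3, 9}:
n :  0  1  2  3  4  5  6  7  8  9 10 11 12
G :  0  1  0  1  0  1  0  1  0  1  0  1  0
G_B(12) = 0.
Combined Grundy value = 1 ⊕ 0 = 1.

1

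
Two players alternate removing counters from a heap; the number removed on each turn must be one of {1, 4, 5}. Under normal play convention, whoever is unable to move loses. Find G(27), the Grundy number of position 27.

G(0) = 0
G(1) = mex{0} = 1
G(2) = mex{1} = 0
G(3) = mex{0} = 1
G(4) = mex{1,0} = 2
G(5) = mex{2,1,0} = 3
G(6) = mex{3,0,1} = 2
G(7) = mex{2,1,0} = 3
G(8) = mex{3,2,1} = 0
G(9) = mex{0,3,2} = 1
G(10) = mex{1,2,3} = 0
G(11) = mex{0,3,2} = 1
G(12) = mex{1,0,3} = 2
G(13) = mex{2,1,0} = 3
G(14) = mex{3,0,1} = 2
G(15) = mex{2,1,0} = 3
G(16) = mex{3,2,1} = 0
G(17) = mex{0,3,2} = 1
G(18) = mex{1,2,3} = 0
G(19) = mex{0,3,2} = 1
G(20) = mex{1,0,3} = 2
G(21) = mex{2,1,0} = 3
G(22) = mex{3,0,1} = 2
G(23) = mex{2,1,0} = 3
G(24) = mex{3,2,1} = 0
G(25) = mex{0,3,2} = 1
G(26) = mex{1,2,3} = 0
G(27) = mex{0,3,2} = 1

1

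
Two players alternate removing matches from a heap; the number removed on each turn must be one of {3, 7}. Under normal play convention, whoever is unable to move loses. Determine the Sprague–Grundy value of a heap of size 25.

G(0) = 0
G(1) = mex{} = 0
G(2) = mex{} = 0
G(3) = mex{0} = 1
G(4) = mex{0} = 1
G(5) = mex{0} = 1
G(6) = mex{1} = 0
G(7) = mex{1,0} = 2
G(8) = mex{1,0} = 2
G(9) = mex{0,0} = 1
G(10) = mex{2,1} = 0
G(11) = mex{2,1} = 0
G(12) = mex{1,1} = 0
G(13) = mex{0,0} = 1
G(14) = mex{0,2} = 1
G(15) = mex{0,2} = 1
G(16) = mex{1,1} = 0
G(17) = mex{1,0} = 2
G(18) = mex{1,0} = 2
G(19) = mex{0,0} = 1
G(20) = mex{2,1} = 0
G(21) = mex{2,1} = 0
G(22) = mex{1,1} = 0
G(23) = mex{0,0} = 1
G(24) = mex{0,2} = 1
G(25) = mex{0,2} = 1

1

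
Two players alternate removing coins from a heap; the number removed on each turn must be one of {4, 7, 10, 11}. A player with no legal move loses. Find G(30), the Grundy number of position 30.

G(0) = 0
G(1) = mex{} = 0
G(2) = mex{} = 0
G(3) = mex{} = 0
G(4) = mex{0} = 1
G(5) = mex{0} = 1
G(6) = mex{0} = 1
G(7) = mex{0,0} = 1
G(8) = mex{1,0} = 2
G(9) = mex{1,0} = 2
G(10) = mex{1,0,0} = 2
G(11) = mex{1,1,0,0} = 2
G(12) = mex{2,1,0,0} = 3
G(13) = mex{2,1,0,0} = 3
G(14) = mex{2,1,1,0} = 3
G(15) = mex{2,2,1,1} = 0
G(16) = mex{3,2,1,1} = 0
G(17) = mex{3,2,1,1} = 0
G(18) = mex{3,2,2,1} = 0
G(19) = mex{0,3,2,2} = 1
G(20) = mex{0,3,2,2} = 1
G(21) = mex{0,3,2,2} = 1
G(22) = mex{0,0,3,2} = 1
G(23) = mex{1,0,3,3} = 2
G(24) = mex{1,0,3,3} = 2
G(25) = mex{1,0,0,3} = 2
G(26) = mex{1,1,0,0} = 2
G(27) = mex{2,1,0,0} = 3
G(28) = mex{2,1,0,0} = 3
G(29) = mex{2,1,1,0} = 3
G(30) = mex{2,2,1,1} = 0

0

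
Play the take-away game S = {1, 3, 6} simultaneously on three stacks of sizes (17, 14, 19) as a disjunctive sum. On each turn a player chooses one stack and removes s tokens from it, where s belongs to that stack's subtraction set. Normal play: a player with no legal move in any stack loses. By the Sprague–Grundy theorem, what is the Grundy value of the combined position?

All stacks use S = {1, 3, 6}:
n :  0  1  2  3  4  5  6  7  8  9 10 11 12 13 14 15 16 17 18 19
G :  0  1  0  1  0  1  2  3  2  0  1  0  1  0  1  2  3  2  0  1
Stack A: G(17) = 2.
Stack B: G(14) = 1.
Stack C: G(19) = 1.
Combined Grundy value = 2 ⊕ 1 ⊕ 1 = 2.

2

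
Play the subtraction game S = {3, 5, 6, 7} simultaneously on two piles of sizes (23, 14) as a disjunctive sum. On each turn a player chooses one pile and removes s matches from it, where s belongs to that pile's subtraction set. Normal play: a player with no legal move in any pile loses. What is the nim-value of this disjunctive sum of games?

0

All piles use S = {3, 5, 6, 7}:
G(0) = 0
G(1) = mex{} = 0
G(2) = mex{} = 0
G(3) = mex{0} = 1
G(4) = mex{0} = 1
G(5) = mex{0,0} = 1
G(6) = mex{1,0,0} = 2
G(7) = mex{1,0,0,0} = 2
G(8) = mex{1,1,0,0} = 2
G(9) = mex{2,1,1,0} = 3
G(10) = mex{2,1,1,1} = 0
G(11) = mex{2,2,1,1} = 0
G(12) = mex{3,2,2,1} = 0
G(13) = mex{0,2,2,2} = 1
G(14) = mex{0,3,2,2} = 1
G(15) = mex{0,0,3,2} = 1
G(16) = mex{1,0,0,3} = 2
G(17) = mex{1,0,0,0} = 2
G(18) = mex{1,1,0,0} = 2
G(19) = mex{2,1,1,0} = 3
G(20) = mex{2,1,1,1} = 0
G(21) = mex{2,2,1,1} = 0
G(22) = mex{3,2,2,1} = 0
G(23) = mex{0,2,2,2} = 1
Pile A: G(23) = 1.
Pile B: G(14) = 1.
Combined Grundy value = 1 ⊕ 1 = 0.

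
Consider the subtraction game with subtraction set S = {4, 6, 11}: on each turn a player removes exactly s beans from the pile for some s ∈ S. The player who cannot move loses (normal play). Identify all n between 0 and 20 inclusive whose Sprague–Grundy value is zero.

n :  0  1  2  3  4  5  6  7  8  9 10 11 12 13 14 15 16 17 18 19 20
G :  0  0  0  0  1  1  1  1  2  2  0  2  3  3  1  0  2  0  0  1  0
P-positions are exactly the n with G(n) = 0.

0, 1, 2, 3, 10, 15, 17, 18, 20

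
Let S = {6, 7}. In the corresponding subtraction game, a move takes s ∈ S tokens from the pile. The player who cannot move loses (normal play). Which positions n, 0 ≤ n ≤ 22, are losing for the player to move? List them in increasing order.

n :  0  1  2  3  4  5  6  7  8  9 10 11 12 13 14 15 16 17 18 19 20 21 22
G :  0  0  0  0  0  0  1  1  1  1  1  1  2  0  0  0  0  0  0  1  1  1  1
P-positions are exactly the n with G(n) = 0.

0, 1, 2, 3, 4, 5, 13, 14, 15, 16, 17, 18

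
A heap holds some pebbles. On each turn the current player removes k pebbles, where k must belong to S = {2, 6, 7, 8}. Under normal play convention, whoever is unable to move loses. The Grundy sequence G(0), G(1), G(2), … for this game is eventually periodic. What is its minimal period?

G(0) = 0
G(1) = mex{} = 0
G(2) = mex{0} = 1
G(3) = mex{0} = 1
G(4) = mex{1} = 0
G(5) = mex{1} = 0
G(6) = mex{0,0} = 1
G(7) = mex{0,0,0} = 1
G(8) = mex{1,1,0,0} = 2
G(9) = mex{1,1,1,0} = 2
G(10) = mex{2,0,1,1} = 3
G(11) = mex{2,0,0,1} = 3
G(12) = mex{3,1,0,0} = 2
G(13) = mex{3,1,1,0} = 2
G(14) = mex{2,2,1,1} = 0
G(15) = mex{2,2,2,1} = 0
G(16) = mex{0,3,2,2} = 1
G(17) = mex{0,3,3,2} = 1
G(18) = mex{1,2,3,3} = 0
G(19) = mex{1,2,2,3} = 0
G(20) = mex{0,0,2,2} = 1
G(21) = mex{0,0,0,2} = 1
G(22) = mex{1,1,0,0} = 2
G(23) = mex{1,1,1,0} = 2
G(24) = mex{2,0,1,1} = 3
G(25) = mex{2,0,0,1} = 3
G(26) = mex{3,1,0,0} = 2
G(27) = mex{3,1,1,0} = 2
G(28) = mex{2,2,1,1} = 0
G(29) = mex{2,2,2,1} = 0
G(n+14) = G(n) holds for n = 0,…,7 (a full window of length max(S) = 8), so the sequence is purely periodic with period 14.

14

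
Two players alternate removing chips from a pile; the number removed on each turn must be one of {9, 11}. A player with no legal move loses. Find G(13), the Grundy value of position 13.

1

n :  0  1  2  3  4  5  6  7  8  9 10 11 12 13
G :  0  0  0  0  0  0  0  0  0  1  1  1  1  1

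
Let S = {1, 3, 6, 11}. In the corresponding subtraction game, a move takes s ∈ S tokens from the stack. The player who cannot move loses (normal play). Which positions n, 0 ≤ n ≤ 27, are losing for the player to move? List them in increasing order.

0, 2, 4, 9, 14, 16, 18, 23

n :  0  1  2  3  4  5  6  7  8  9 10 11 12 13 14 15 16 17 18 19 20 21 22 23 24 25 26 27
G :  0  1  0  1  0  1  2  3  2  0  1  3  4  2  0  1  0  1  0  1  2  3  2  0  1  3  4  2
P-positions are exactly the n with G(n) = 0.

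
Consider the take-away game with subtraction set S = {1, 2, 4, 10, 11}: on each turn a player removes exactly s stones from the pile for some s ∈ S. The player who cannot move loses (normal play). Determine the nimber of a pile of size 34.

1

n :  0  1  2  3  4  5  6  7  8  9 10 11 12 13 14 15 16 17 18 19 20 21 22 23 24 25 26 27 28 29 30 31 32 33 34
G :  0  1  2  0  1  2  0  1  2  0  1  2  0  1  2  0  1  2  0  1  2  0  1  2  0  1  2  0  1  2  0  1  2  0  1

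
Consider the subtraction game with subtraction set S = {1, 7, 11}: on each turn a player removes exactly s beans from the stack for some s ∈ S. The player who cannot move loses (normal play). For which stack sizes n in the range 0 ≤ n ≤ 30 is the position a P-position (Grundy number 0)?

0, 2, 4, 6, 8, 10, 12, 14, 16, 18, 20, 22, 24, 26, 28, 30

n :  0  1  2  3  4  5  6  7  8  9 10 11 12 13 14 15 16 17 18 19 20 21 22 23 24 25 26 27 28 29 30
G :  0  1  0  1  0  1  0  1  0  1  0  1  0  1  0  1  0  1  0  1  0  1  0  1  0  1  0  1  0  1  0
P-positions are exactly the n with G(n) = 0.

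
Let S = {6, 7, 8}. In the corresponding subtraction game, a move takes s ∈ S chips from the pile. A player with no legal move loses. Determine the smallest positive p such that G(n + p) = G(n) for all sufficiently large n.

14

n :  0  1  2  3  4  5  6  7  8  9 10 11 12 13 14 15 16 17 18 19 20 21 22 23 24 25 26 27 28 29
G :  0  0  0  0  0  0  1  1  1  1  1  1  2  2  0  0  0  0  0  0  1  1  1  1  1  1  2  2  0  0
G(n+14) = G(n) holds for n = 0,…,7 (a full window of length max(S) = 8), so the sequence is purely periodic with period 14.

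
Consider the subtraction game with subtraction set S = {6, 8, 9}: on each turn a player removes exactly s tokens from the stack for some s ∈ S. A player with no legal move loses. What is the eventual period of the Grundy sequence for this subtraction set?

15

G(0) = 0
G(1) = mex{} = 0
G(2) = mex{} = 0
G(3) = mex{} = 0
G(4) = mex{} = 0
G(5) = mex{} = 0
G(6) = mex{0} = 1
G(7) = mex{0} = 1
G(8) = mex{0,0} = 1
G(9) = mex{0,0,0} = 1
G(10) = mex{0,0,0} = 1
G(11) = mex{0,0,0} = 1
G(12) = mex{1,0,0} = 2
G(13) = mex{1,0,0} = 2
G(14) = mex{1,1,0} = 2
G(15) = mex{1,1,1} = 0
G(16) = mex{1,1,1} = 0
G(17) = mex{1,1,1} = 0
G(18) = mex{2,1,1} = 0
G(19) = mex{2,1,1} = 0
G(20) = mex{2,2,1} = 0
G(21) = mex{0,2,2} = 1
G(22) = mex{0,2,2} = 1
G(23) = mex{0,0,2} = 1
G(24) = mex{0,0,0} = 1
G(25) = mex{0,0,0} = 1
G(26) = mex{0,0,0} = 1
G(27) = mex{1,0,0} = 2
G(28) = mex{1,0,0} = 2
G(29) = mex{1,1,0} = 2
G(30) = mex{1,1,1} = 0
G(31) = mex{1,1,1} = 0
G(n+15) = G(n) holds for n = 0,…,8 (a full window of length max(S) = 9), so the sequence is purely periodic with period 15.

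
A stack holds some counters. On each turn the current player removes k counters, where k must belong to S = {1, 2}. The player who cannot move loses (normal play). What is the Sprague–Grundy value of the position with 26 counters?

n :  0  1  2  3  4  5  6  7  8  9 10 11 12 13 14 15 16 17 18 19 20 21 22 23 24 25 26
G :  0  1  2  0  1  2  0  1  2  0  1  2  0  1  2  0  1  2  0  1  2  0  1  2  0  1  2

2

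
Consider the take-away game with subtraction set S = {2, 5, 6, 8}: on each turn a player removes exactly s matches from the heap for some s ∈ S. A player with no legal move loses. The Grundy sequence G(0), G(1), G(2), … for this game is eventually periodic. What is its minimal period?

14

G(0) = 0
G(1) = mex{} = 0
G(2) = mex{0} = 1
G(3) = mex{0} = 1
G(4) = mex{1} = 0
G(5) = mex{1,0} = 2
G(6) = mex{0,0,0} = 1
G(7) = mex{2,1,0} = 3
G(8) = mex{1,1,1,0} = 2
G(9) = mex{3,0,1,0} = 2
G(10) = mex{2,2,0,1} = 3
G(11) = mex{2,1,2,1} = 0
G(12) = mex{3,3,1,0} = 2
G(13) = mex{0,2,3,2} = 1
G(14) = mex{2,2,2,1} = 0
G(15) = mex{1,3,2,3} = 0
G(16) = mex{0,0,3,2} = 1
G(17) = mex{0,2,0,2} = 1
G(18) = mex{1,1,2,3} = 0
G(19) = mex{1,0,1,0} = 2
G(20) = mex{0,0,0,2} = 1
G(21) = mex{2,1,0,1} = 3
G(22) = mex{1,1,1,0} = 2
G(23) = mex{3,0,1,0} = 2
G(24) = mex{2,2,0,1} = 3
G(25) = mex{2,1,2,1} = 0
G(26) = mex{3,3,1,0} = 2
G(27) = mex{0,2,3,2} = 1
G(28) = mex{2,2,2,1} = 0
G(29) = mex{1,3,2,3} = 0
G(n+14) = G(n) holds for n = 0,…,7 (a full window of length max(S) = 8), so the sequence is purely periodic with period 14.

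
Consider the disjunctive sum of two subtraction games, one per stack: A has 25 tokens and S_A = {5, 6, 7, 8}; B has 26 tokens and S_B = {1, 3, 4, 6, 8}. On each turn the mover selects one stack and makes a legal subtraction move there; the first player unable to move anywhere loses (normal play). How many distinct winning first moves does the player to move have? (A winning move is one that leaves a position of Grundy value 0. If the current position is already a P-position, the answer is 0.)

Stack A, S = {5, 6, 7, 8}:
G(0) = 0
G(1) = mex{} = 0
G(2) = mex{} = 0
G(3) = mex{} = 0
G(4) = mex{} = 0
G(5) = mex{0} = 1
G(6) = mex{0,0} = 1
G(7) = mex{0,0,0} = 1
G(8) = mex{0,0,0,0} = 1
G(9) = mex{0,0,0,0} = 1
G(10) = mex{1,0,0,0} = 2
G(11) = mex{1,1,0,0} = 2
G(12) = mex{1,1,1,0} = 2
G(13) = mex{1,1,1,1} = 0
G(14) = mex{1,1,1,1} = 0
G(15) = mex{2,1,1,1} = 0
G(16) = mex{2,2,1,1} = 0
G(17) = mex{2,2,2,1} = 0
G(18) = mex{0,2,2,2} = 1
G(19) = mex{0,0,2,2} = 1
G(20) = mex{0,0,0,2} = 1
G(21) = mex{0,0,0,0} = 1
G(22) = mex{0,0,0,0} = 1
G(23) = mex{1,0,0,0} = 2
G(24) = mex{1,1,0,0} = 2
G(25) = mex{1,1,1,0} = 2
G_A(25) = 2.
Stack B, S = {1, 3, 4, 6, 8}:
G(0) = 0
G(1) = mex{0} = 1
G(2) = mex{1} = 0
G(3) = mex{0,0} = 1
G(4) = mex{1,1,0} = 2
G(5) = mex{2,0,1} = 3
G(6) = mex{3,1,0,0} = 2
G(7) = mex{2,2,1,1} = 0
G(8) = mex{0,3,2,0,0} = 1
G(9) = mex{1,2,3,1,1} = 0
G(10) = mex{0,0,2,2,0} = 1
G(11) = mex{1,1,0,3,1} = 2
G(12) = mex{2,0,1,2,2} = 3
G(13) = mex{3,1,0,0,3} = 2
G(14) = mex{2,2,1,1,2} = 0
G(15) = mex{0,3,2,0,0} = 1
G(16) = mex{1,2,3,1,1} = 0
G(17) = mex{0,0,2,2,0} = 1
G(18) = mex{1,1,0,3,1} = 2
G(19) = mex{2,0,1,2,2} = 3
G(20) = mex{3,1,0,0,3} = 2
G(21) = mex{2,2,1,1,2} = 0
G(22) = mex{0,3,2,0,0} = 1
G(23) = mex{1,2,3,1,1} = 0
G(24) = mex{0,0,2,2,0} = 1
G(25) = mex{1,1,0,3,1} = 2
G(26) = mex{2,0,1,2,2} = 3
G_B(26) = 3.
Combined Grundy value = 2 ⊕ 3 = 1.
A winning move leaves total XOR = 0, i.e. changes one component's Grundy value g to g ⊕ X where X is the current total.
Stack A: need g' = 2⊕1 = 3. Options: 25−5→G=1, 25−6→G=1, 25−7→G=1, 25−8→G=0. Hits: 0.
Stack B: need g' = 3⊕1 = 2. Options: 26−1→G=2, 26−3→G=0, 26−4→G=1, 26−6→G=2, 26−8→G=2. Hits: 3.

3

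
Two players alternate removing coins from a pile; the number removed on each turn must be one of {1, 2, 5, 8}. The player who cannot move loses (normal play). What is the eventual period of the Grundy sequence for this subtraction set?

3

G(0) = 0
G(1) = mex{0} = 1
G(2) = mex{1,0} = 2
G(3) = mex{2,1} = 0
G(4) = mex{0,2} = 1
G(5) = mex{1,0,0} = 2
G(6) = mex{2,1,1} = 0
G(7) = mex{0,2,2} = 1
G(8) = mex{1,0,0,0} = 2
G(9) = mex{2,1,1,1} = 0
G(10) = mex{0,2,2,2} = 1
G(11) = mex{1,0,0,0} = 2
G(12) = mex{2,1,1,1} = 0
G(13) = mex{0,2,2,2} = 1
G(14) = mex{1,0,0,0} = 2
G(n+3) = G(n) holds for n = 0,…,7 (a full window of length max(S) = 8), so the sequence is purely periodic with period 3.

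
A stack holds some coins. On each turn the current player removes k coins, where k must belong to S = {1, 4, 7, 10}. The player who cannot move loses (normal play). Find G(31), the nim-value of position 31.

G(0) = 0
G(1) = mex{0} = 1
G(2) = mex{1} = 0
G(3) = mex{0} = 1
G(4) = mex{1,0} = 2
G(5) = mex{2,1} = 0
G(6) = mex{0,0} = 1
G(7) = mex{1,1,0} = 2
G(8) = mex{2,2,1} = 0
G(9) = mex{0,0,0} = 1
G(10) = mex{1,1,1,0} = 2
G(11) = mex{2,2,2,1} = 0
G(12) = mex{0,0,0,0} = 1
G(13) = mex{1,1,1,1} = 0
G(14) = mex{0,2,2,2} = 1
G(15) = mex{1,0,0,0} = 2
G(16) = mex{2,1,1,1} = 0
G(17) = mex{0,0,2,2} = 1
G(18) = mex{1,1,0,0} = 2
G(19) = mex{2,2,1,1} = 0
G(20) = mex{0,0,0,2} = 1
G(21) = mex{1,1,1,0} = 2
G(22) = mex{2,2,2,1} = 0
G(23) = mex{0,0,0,0} = 1
G(24) = mex{1,1,1,1} = 0
G(25) = mex{0,2,2,2} = 1
G(26) = mex{1,0,0,0} = 2
G(27) = mex{2,1,1,1} = 0
G(28) = mex{0,0,2,2} = 1
G(29) = mex{1,1,0,0} = 2
G(30) = mex{2,2,1,1} = 0
G(31) = mex{0,0,0,2} = 1

1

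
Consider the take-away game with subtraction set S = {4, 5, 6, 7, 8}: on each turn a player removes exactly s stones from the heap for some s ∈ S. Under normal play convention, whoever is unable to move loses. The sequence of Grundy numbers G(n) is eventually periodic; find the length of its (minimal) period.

n :  0  1  2  3  4  5  6  7  8  9 10 11 12 13 14 15 16 17 18 19 20 21 22 23 24 25
G :  0  0  0  0  1  1  1  1  2  2  2  2  0  0  0  0  1  1  1  1  2  2  2  2  0  0
G(n+12) = G(n) holds for n = 0,…,7 (a full window of length max(S) = 8), so the sequence is purely periodic with period 12.

12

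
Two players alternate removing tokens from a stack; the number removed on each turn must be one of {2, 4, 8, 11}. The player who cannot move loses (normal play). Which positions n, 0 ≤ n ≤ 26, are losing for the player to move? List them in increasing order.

0, 1, 6, 7, 13, 16, 19, 22, 25

n :  0  1  2  3  4  5  6  7  8  9 10 11 12 13 14 15 16 17 18 19 20 21 22 23 24 25 26
G :  0  0  1  1  2  2  0  0  1  1  2  2  3  0  4  1  0  2  1  0  2  1  0  2  1  0  2
P-positions are exactly the n with G(n) = 0.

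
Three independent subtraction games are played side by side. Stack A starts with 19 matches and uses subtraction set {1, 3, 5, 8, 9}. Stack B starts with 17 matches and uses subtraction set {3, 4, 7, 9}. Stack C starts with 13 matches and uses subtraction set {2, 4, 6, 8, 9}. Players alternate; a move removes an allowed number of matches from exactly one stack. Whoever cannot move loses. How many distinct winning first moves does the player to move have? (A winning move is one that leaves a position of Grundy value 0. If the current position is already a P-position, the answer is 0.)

Stack A, S = {1, 3, 5, 8, 9}:
G(0) = 0
G(1) = mex{0} = 1
G(2) = mex{1} = 0
G(3) = mex{0,0} = 1
G(4) = mex{1,1} = 0
G(5) = mex{0,0,0} = 1
G(6) = mex{1,1,1} = 0
G(7) = mex{0,0,0} = 1
G(8) = mex{1,1,1,0} = 2
G(9) = mex{2,0,0,1,0} = 3
G(10) = mex{3,1,1,0,1} = 2
G(11) = mex{2,2,0,1,0} = 3
G(12) = mex{3,3,1,0,1} = 2
G(13) = mex{2,2,2,1,0} = 3
G(14) = mex{3,3,3,0,1} = 2
G(15) = mex{2,2,2,1,0} = 3
G(16) = mex{3,3,3,2,1} = 0
G(17) = mex{0,2,2,3,2} = 1
G(18) = mex{1,3,3,2,3} = 0
G(19) = mex{0,0,2,3,2} = 1
G_A(19) = 1.
Stack B, S = {3, 4, 7, 9}:
n :  0  1  2  3  4  5  6  7  8  9 10 11 12 13 14 15 16 17
G :  0  0  0  1  1  1  2  2  2  3  3  3  0  0  0  1  1  1
G_B(17) = 1.
Stack C, S = {2, 4, 6, 8, 9}:
n :  0  1  2  3  4  5  6  7  8  9 10 11 12 13
G :  0  0  1  1  2  2  3  3  4  4  5  0  0  1
G_C(13) = 1.
Combined Grundy value = 1 ⊕ 1 ⊕ 1 = 1.
A winning move leaves total XOR = 0, i.e. changes one component's Grundy value g to g ⊕ X where X is the current total.
Stack A: need g' = 1⊕1 = 0. Options: 19−1→G=0, 19−3→G=0, 19−5→G=2, 19−8→G=3, 19−9→G=2. Hits: 2.
Stack B: need g' = 1⊕1 = 0. Options: 17−3→G=0, 17−4→G=0, 17−7→G=3, 17−9→G=2. Hits: 2.
Stack C: need g' = 1⊕1 = 0. Options: 13−2→G=0, 13−4→G=4, 13−6→G=3, 13−8→G=2, 13−9→G=2. Hits: 1.

5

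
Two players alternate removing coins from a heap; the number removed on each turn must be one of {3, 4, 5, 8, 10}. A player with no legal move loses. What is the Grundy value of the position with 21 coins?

2

n :  0  1  2  3  4  5  6  7  8  9 10 11 12 13 14 15 16 17 18 19 20 21
G :  0  0  0  1  1  1  2  2  2  3  3  3  4  0  0  0  1  1  1  2  2  2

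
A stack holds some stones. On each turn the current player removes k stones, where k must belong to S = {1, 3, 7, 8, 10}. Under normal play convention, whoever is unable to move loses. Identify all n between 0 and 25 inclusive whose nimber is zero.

0, 2, 4, 6, 15, 17, 19, 21

n :  0  1  2  3  4  5  6  7  8  9 10 11 12 13 14 15 16 17 18 19 20 21 22 23 24 25
G :  0  1  0  1  0  1  0  1  2  3  2  3  2  3  2  0  1  0  1  0  1  0  1  2  3  2
P-positions are exactly the n with G(n) = 0.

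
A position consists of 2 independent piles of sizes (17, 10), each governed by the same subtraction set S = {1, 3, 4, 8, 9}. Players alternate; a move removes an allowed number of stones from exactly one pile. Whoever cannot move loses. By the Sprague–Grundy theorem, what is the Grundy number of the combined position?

0

All piles use S = {1, 3, 4, 8, 9}:
n :  0  1  2  3  4  5  6  7  8  9 10 11 12 13 14 15 16 17
G :  0  1  0  1  2  3  2  0  1  4  3  2  0  1  0  1  2  3
Pile A: G(17) = 3.
Pile B: G(10) = 3.
Combined Grundy value = 3 ⊕ 3 = 0.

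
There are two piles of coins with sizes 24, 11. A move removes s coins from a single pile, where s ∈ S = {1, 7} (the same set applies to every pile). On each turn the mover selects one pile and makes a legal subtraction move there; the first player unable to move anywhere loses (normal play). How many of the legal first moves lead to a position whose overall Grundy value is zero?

All piles use S = {1, 7}:
G(0) = 0
G(1) = mex{0} = 1
G(2) = mex{1} = 0
G(3) = mex{0} = 1
G(4) = mex{1} = 0
G(5) = mex{0} = 1
G(6) = mex{1} = 0
G(7) = mex{0,0} = 1
G(8) = mex{1,1} = 0
G(9) = mex{0,0} = 1
G(10) = mex{1,1} = 0
G(11) = mex{0,0} = 1
G(12) = mex{1,1} = 0
G(13) = mex{0,0} = 1
G(14) = mex{1,1} = 0
G(15) = mex{0,0} = 1
G(16) = mex{1,1} = 0
G(17) = mex{0,0} = 1
G(18) = mex{1,1} = 0
G(19) = mex{0,0} = 1
G(20) = mex{1,1} = 0
G(21) = mex{0,0} = 1
G(22) = mex{1,1} = 0
G(23) = mex{0,0} = 1
G(24) = mex{1,1} = 0
Pile A: G(24) = 0.
Pile B: G(11) = 1.
Combined Grundy value = 0 ⊕ 1 = 1.
A winning move leaves total XOR = 0, i.e. changes one component's Grundy value g to g ⊕ X where X is the current total.
Pile A: need g' = 0⊕1 = 1. Options: 24−1→G=1, 24−7→G=1. Hits: 2.
Pile B: need g' = 1⊕1 = 0. Options: 11−1→G=0, 11−7→G=0. Hits: 2.

4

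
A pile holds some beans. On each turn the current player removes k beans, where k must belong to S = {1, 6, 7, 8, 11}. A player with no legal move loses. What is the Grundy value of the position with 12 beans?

G(0) = 0
G(1) = mex{0} = 1
G(2) = mex{1} = 0
G(3) = mex{0} = 1
G(4) = mex{1} = 0
G(5) = mex{0} = 1
G(6) = mex{1,0} = 2
G(7) = mex{2,1,0} = 3
G(8) = mex{3,0,1,0} = 2
G(9) = mex{2,1,0,1} = 3
G(10) = mex{3,0,1,0} = 2
G(11) = mex{2,1,0,1,0} = 3
G(12) = mex{3,2,1,0,1} = 4

4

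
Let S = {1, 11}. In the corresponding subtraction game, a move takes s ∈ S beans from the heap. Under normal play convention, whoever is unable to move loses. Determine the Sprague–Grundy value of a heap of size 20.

n :  0  1  2  3  4  5  6  7  8  9 10 11 12 13 14 15 16 17 18 19 20
G :  0  1  0  1  0  1  0  1  0  1  0  1  0  1  0  1  0  1  0  1  0

0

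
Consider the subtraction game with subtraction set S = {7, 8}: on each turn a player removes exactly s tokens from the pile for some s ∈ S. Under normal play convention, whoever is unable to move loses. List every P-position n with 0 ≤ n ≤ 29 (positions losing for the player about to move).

G(0) = 0
G(1) = mex{} = 0
G(2) = mex{} = 0
G(3) = mex{} = 0
G(4) = mex{} = 0
G(5) = mex{} = 0
G(6) = mex{} = 0
G(7) = mex{0} = 1
G(8) = mex{0,0} = 1
G(9) = mex{0,0} = 1
G(10) = mex{0,0} = 1
G(11) = mex{0,0} = 1
G(12) = mex{0,0} = 1
G(13) = mex{0,0} = 1
G(14) = mex{1,0} = 2
G(15) = mex{1,1} = 0
G(16) = mex{1,1} = 0
G(17) = mex{1,1} = 0
G(18) = mex{1,1} = 0
G(19) = mex{1,1} = 0
G(20) = mex{1,1} = 0
G(21) = mex{2,1} = 0
G(22) = mex{0,2} = 1
G(23) = mex{0,0} = 1
G(24) = mex{0,0} = 1
G(25) = mex{0,0} = 1
G(26) = mex{0,0} = 1
G(27) = mex{0,0} = 1
G(28) = mex{0,0} = 1
G(29) = mex{1,0} = 2
P-positions are exactly the n with G(n) = 0.

0, 1, 2, 3, 4, 5, 6, 15, 16, 17, 18, 19, 20, 21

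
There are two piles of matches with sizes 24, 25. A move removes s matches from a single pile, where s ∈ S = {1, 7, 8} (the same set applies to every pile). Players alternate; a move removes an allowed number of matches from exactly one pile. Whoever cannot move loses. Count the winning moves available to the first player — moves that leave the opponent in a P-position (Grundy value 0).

All piles use S = {1, 7, 8}:
n :  0  1  2  3  4  5  6  7  8  9 10 11 12 13 14 15 16 17 18 19 20 21 22 23 24 25
G :  0  1  0  1  0  1  0  1  2  3  2  3  2  3  2  0  1  0  1  0  1  0  1  2  3  2
Pile A: G(24) = 3.
Pile B: G(25) = 2.
Combined Grundy value = 3 ⊕ 2 = 1.
A winning move leaves total XOR = 0, i.e. changes one component's Grundy value g to g ⊕ X where X is the current total.
Pile A: need g' = 3⊕1 = 2. Options: 24−1→G=2, 24−7→G=0, 24−8→G=1. Hits: 1.
Pile B: need g' = 2⊕1 = 3. Options: 25−1→G=3, 25−7→G=1, 25−8→G=0. Hits: 1.

2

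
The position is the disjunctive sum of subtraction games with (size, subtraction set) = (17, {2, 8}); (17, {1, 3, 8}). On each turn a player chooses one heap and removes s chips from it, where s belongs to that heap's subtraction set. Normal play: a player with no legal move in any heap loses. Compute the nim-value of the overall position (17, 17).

1

Heap A, S = {2, 8}:
G(0) = 0
G(1) = mex{} = 0
G(2) = mex{0} = 1
G(3) = mex{0} = 1
G(4) = mex{1} = 0
G(5) = mex{1} = 0
G(6) = mex{0} = 1
G(7) = mex{0} = 1
G(8) = mex{1,0} = 2
G(9) = mex{1,0} = 2
G(10) = mex{2,1} = 0
G(11) = mex{2,1} = 0
G(12) = mex{0,0} = 1
G(13) = mex{0,0} = 1
G(14) = mex{1,1} = 0
G(15) = mex{1,1} = 0
G(16) = mex{0,2} = 1
G(17) = mex{0,2} = 1
G_A(17) = 1.
Heap B, S = {1, 3, 8}:
n :  0  1  2  3  4  5  6  7  8  9 10 11 12 13 14 15 16 17
G :  0  1  0  1  0  1  0  1  2  3  2  0  1  0  1  0  1  0
G_B(17) = 0.
Combined Grundy value = 1 ⊕ 0 = 1.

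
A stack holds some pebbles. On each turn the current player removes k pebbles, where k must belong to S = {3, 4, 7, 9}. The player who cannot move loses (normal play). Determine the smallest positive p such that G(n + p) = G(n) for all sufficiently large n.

n :  0  1  2  3  4  5  6  7  8  9 10 11 12 13 14 15 16 17 18 19 20 21 22 23 24 25
G :  0  0  0  1  1  1  2  2  2  3  3  3  0  0  0  1  1  1  2  2  2  3  3  3  0  0
G(n+12) = G(n) holds for n = 0,…,8 (a full window of length max(S) = 9), so the sequence is purely periodic with period 12.

12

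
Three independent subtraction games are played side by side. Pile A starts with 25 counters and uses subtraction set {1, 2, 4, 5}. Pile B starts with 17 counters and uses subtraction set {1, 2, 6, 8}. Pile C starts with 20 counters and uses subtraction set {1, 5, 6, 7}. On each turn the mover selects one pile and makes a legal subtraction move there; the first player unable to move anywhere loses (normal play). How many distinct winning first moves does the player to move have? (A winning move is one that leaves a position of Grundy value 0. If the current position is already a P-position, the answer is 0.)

Pile A, S = {1, 2, 4, 5}:
G(0) = 0
G(1) = mex{0} = 1
G(2) = mex{1,0} = 2
G(3) = mex{2,1} = 0
G(4) = mex{0,2,0} = 1
G(5) = mex{1,0,1,0} = 2
G(6) = mex{2,1,2,1} = 0
G(7) = mex{0,2,0,2} = 1
G(8) = mex{1,0,1,0} = 2
G(9) = mex{2,1,2,1} = 0
G(10) = mex{0,2,0,2} = 1
G(11) = mex{1,0,1,0} = 2
G(12) = mex{2,1,2,1} = 0
G(13) = mex{0,2,0,2} = 1
G(14) = mex{1,0,1,0} = 2
G(15) = mex{2,1,2,1} = 0
G(16) = mex{0,2,0,2} = 1
G(17) = mex{1,0,1,0} = 2
G(18) = mex{2,1,2,1} = 0
G(19) = mex{0,2,0,2} = 1
G(20) = mex{1,0,1,0} = 2
G(21) = mex{2,1,2,1} = 0
G(22) = mex{0,2,0,2} = 1
G(23) = mex{1,0,1,0} = 2
G(24) = mex{2,1,2,1} = 0
G(25) = mex{0,2,0,2} = 1
G_A(25) = 1.
Pile B, S = {1, 2, 6, 8}:
G(0) = 0
G(1) = mex{0} = 1
G(2) = mex{1,0} = 2
G(3) = mex{2,1} = 0
G(4) = mex{0,2} = 1
G(5) = mex{1,0} = 2
G(6) = mex{2,1,0} = 3
G(7) = mex{3,2,1} = 0
G(8) = mex{0,3,2,0} = 1
G(9) = mex{1,0,0,1} = 2
G(10) = mex{2,1,1,2} = 0
G(11) = mex{0,2,2,0} = 1
G(12) = mex{1,0,3,1} = 2
G(13) = mex{2,1,0,2} = 3
G(14) = mex{3,2,1,3} = 0
G(15) = mex{0,3,2,0} = 1
G(16) = mex{1,0,0,1} = 2
G(17) = mex{2,1,1,2} = 0
G_B(17) = 0.
Pile C, S = {1, 5, 6, 7}:
G(0) = 0
G(1) = mex{0} = 1
G(2) = mex{1} = 0
G(3) = mex{0} = 1
G(4) = mex{1} = 0
G(5) = mex{0,0} = 1
G(6) = mex{1,1,0} = 2
G(7) = mex{2,0,1,0} = 3
G(8) = mex{3,1,0,1} = 2
G(9) = mex{2,0,1,0} = 3
G(10) = mex{3,1,0,1} = 2
G(11) = mex{2,2,1,0} = 3
G(12) = mex{3,3,2,1} = 0
G(13) = mex{0,2,3,2} = 1
G(14) = mex{1,3,2,3} = 0
G(15) = mex{0,2,3,2} = 1
G(16) = mex{1,3,2,3} = 0
G(17) = mex{0,0,3,2} = 1
G(18) = mex{1,1,0,3} = 2
G(19) = mex{2,0,1,0} = 3
G(20) = mex{3,1,0,1} = 2
G_C(20) = 2.
Combined Grundy value = 1 ⊕ 0 ⊕ 2 = 3.
A winning move leaves total XOR = 0, i.e. changes one component's Grundy value g to g ⊕ X where X is the current total.
Pile A: need g' = 1⊕3 = 2. Options: 25−1→G=0, 25−2→G=2, 25−4→G=0, 25−5→G=2. Hits: 2.
Pile B: need g' = 0⊕3 = 3. Options: 17−1→G=2, 17−2→G=1, 17−6→G=1, 17−8→G=2. Hits: 0.
Pile C: need g' = 2⊕3 = 1. Options: 20−1→G=3, 20−5→G=1, 20−6→G=0, 20−7→G=1. Hits: 2.

4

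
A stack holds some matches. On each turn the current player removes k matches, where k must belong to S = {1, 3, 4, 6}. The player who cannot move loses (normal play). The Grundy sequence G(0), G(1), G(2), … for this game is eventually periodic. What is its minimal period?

7

n :  0  1  2  3  4  5  6  7  8  9 10 11 12 13 14 15
G :  0  1  0  1  2  3  2  0  1  0  1  2  3  2  0  1
G(n+7) = G(n) holds for n = 0,…,5 (a full window of length max(S) = 6), so the sequence is purely periodic with period 7.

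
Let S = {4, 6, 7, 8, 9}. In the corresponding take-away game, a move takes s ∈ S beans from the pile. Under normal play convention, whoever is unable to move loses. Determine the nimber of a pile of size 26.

0

G(0) = 0
G(1) = mex{} = 0
G(2) = mex{} = 0
G(3) = mex{} = 0
G(4) = mex{0} = 1
G(5) = mex{0} = 1
G(6) = mex{0,0} = 1
G(7) = mex{0,0,0} = 1
G(8) = mex{1,0,0,0} = 2
G(9) = mex{1,0,0,0,0} = 2
G(10) = mex{1,1,0,0,0} = 2
G(11) = mex{1,1,1,0,0} = 2
G(12) = mex{2,1,1,1,0} = 3
G(13) = mex{2,1,1,1,1} = 0
G(14) = mex{2,2,1,1,1} = 0
G(15) = mex{2,2,2,1,1} = 0
G(16) = mex{3,2,2,2,1} = 0
G(17) = mex{0,2,2,2,2} = 1
G(18) = mex{0,3,2,2,2} = 1
G(19) = mex{0,0,3,2,2} = 1
G(20) = mex{0,0,0,3,2} = 1
G(21) = mex{1,0,0,0,3} = 2
G(22) = mex{1,0,0,0,0} = 2
G(23) = mex{1,1,0,0,0} = 2
G(24) = mex{1,1,1,0,0} = 2
G(25) = mex{2,1,1,1,0} = 3
G(26) = mex{2,1,1,1,1} = 0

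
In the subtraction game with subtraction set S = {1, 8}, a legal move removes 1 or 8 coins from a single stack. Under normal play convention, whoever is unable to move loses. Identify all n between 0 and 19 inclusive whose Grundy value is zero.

n :  0  1  2  3  4  5  6  7  8  9 10 11 12 13 14 15 16 17 18 19
G :  0  1  0  1  0  1  0  1  2  0  1  0  1  0  1  0  1  2  0  1
P-positions are exactly the n with G(n) = 0.

0, 2, 4, 6, 9, 11, 13, 15, 18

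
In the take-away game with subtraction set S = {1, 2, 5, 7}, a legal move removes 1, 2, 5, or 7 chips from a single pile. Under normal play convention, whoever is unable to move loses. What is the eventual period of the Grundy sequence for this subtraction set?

G(0) = 0
G(1) = mex{0} = 1
G(2) = mex{1,0} = 2
G(3) = mex{2,1} = 0
G(4) = mex{0,2} = 1
G(5) = mex{1,0,0} = 2
G(6) = mex{2,1,1} = 0
G(7) = mex{0,2,2,0} = 1
G(8) = mex{1,0,0,1} = 2
G(9) = mex{2,1,1,2} = 0
G(10) = mex{0,2,2,0} = 1
G(11) = mex{1,0,0,1} = 2
G(12) = mex{2,1,1,2} = 0
G(13) = mex{0,2,2,0} = 1
G(14) = mex{1,0,0,1} = 2
G(n+3) = G(n) holds for n = 0,…,6 (a full window of length max(S) = 7), so the sequence is purely periodic with period 3.

3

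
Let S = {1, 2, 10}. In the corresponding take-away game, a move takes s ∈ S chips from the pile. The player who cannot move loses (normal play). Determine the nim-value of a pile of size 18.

0

G(0) = 0
G(1) = mex{0} = 1
G(2) = mex{1,0} = 2
G(3) = mex{2,1} = 0
G(4) = mex{0,2} = 1
G(5) = mex{1,0} = 2
G(6) = mex{2,1} = 0
G(7) = mex{0,2} = 1
G(8) = mex{1,0} = 2
G(9) = mex{2,1} = 0
G(10) = mex{0,2,0} = 1
G(11) = mex{1,0,1} = 2
G(12) = mex{2,1,2} = 0
G(13) = mex{0,2,0} = 1
G(14) = mex{1,0,1} = 2
G(15) = mex{2,1,2} = 0
G(16) = mex{0,2,0} = 1
G(17) = mex{1,0,1} = 2
G(18) = mex{2,1,2} = 0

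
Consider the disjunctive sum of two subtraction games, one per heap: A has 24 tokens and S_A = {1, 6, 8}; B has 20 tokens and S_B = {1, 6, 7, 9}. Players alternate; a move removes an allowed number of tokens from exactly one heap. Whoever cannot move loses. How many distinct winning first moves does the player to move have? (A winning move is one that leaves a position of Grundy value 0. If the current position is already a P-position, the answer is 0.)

1

Heap A, S = {1, 6, 8}:
G(0) = 0
G(1) = mex{0} = 1
G(2) = mex{1} = 0
G(3) = mex{0} = 1
G(4) = mex{1} = 0
G(5) = mex{0} = 1
G(6) = mex{1,0} = 2
G(7) = mex{2,1} = 0
G(8) = mex{0,0,0} = 1
G(9) = mex{1,1,1} = 0
G(10) = mex{0,0,0} = 1
G(11) = mex{1,1,1} = 0
G(12) = mex{0,2,0} = 1
G(13) = mex{1,0,1} = 2
G(14) = mex{2,1,2} = 0
G(15) = mex{0,0,0} = 1
G(16) = mex{1,1,1} = 0
G(17) = mex{0,0,0} = 1
G(18) = mex{1,1,1} = 0
G(19) = mex{0,2,0} = 1
G(20) = mex{1,0,1} = 2
G(21) = mex{2,1,2} = 0
G(22) = mex{0,0,0} = 1
G(23) = mex{1,1,1} = 0
G(24) = mex{0,0,0} = 1
G_A(24) = 1.
Heap B, S = {1, 6, 7, 9}:
G(0) = 0
G(1) = mex{0} = 1
G(2) = mex{1} = 0
G(3) = mex{0} = 1
G(4) = mex{1} = 0
G(5) = mex{0} = 1
G(6) = mex{1,0} = 2
G(7) = mex{2,1,0} = 3
G(8) = mex{3,0,1} = 2
G(9) = mex{2,1,0,0} = 3
G(10) = mex{3,0,1,1} = 2
G(11) = mex{2,1,0,0} = 3
G(12) = mex{3,2,1,1} = 0
G(13) = mex{0,3,2,0} = 1
G(14) = mex{1,2,3,1} = 0
G(15) = mex{0,3,2,2} = 1
G(16) = mex{1,2,3,3} = 0
G(17) = mex{0,3,2,2} = 1
G(18) = mex{1,0,3,3} = 2
G(19) = mex{2,1,0,2} = 3
G(20) = mex{3,0,1,3} = 2
G_B(20) = 2.
Combined Grundy value = 1 ⊕ 2 = 3.
A winning move leaves total XOR = 0, i.e. changes one component's Grundy value g to g ⊕ X where X is the current total.
Heap A: need g' = 1⊕3 = 2. Options: 24−1→G=0, 24−6→G=0, 24−8→G=0. Hits: 0.
Heap B: need g' = 2⊕3 = 1. Options: 20−1→G=3, 20−6→G=0, 20−7→G=1, 20−9→G=3. Hits: 1.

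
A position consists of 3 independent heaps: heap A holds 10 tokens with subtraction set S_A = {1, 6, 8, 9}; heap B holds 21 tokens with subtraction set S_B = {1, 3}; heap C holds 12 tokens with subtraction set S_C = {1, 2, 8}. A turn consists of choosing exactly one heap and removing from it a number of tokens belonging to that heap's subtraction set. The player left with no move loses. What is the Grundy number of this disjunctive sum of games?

Heap A, S = {1, 6, 8, 9}:
n :  0  1  2  3  4  5  6  7  8  9 10
G :  0  1  0  1  0  1  2  0  1  2  3
G_A(10) = 3.
Heap B, S = {1, 3}:
n :  0  1  2  3  4  5  6  7  8  9 10 11 12 13 14 15 16 17 18 19 20 21
G :  0  1  0  1  0  1  0  1  0  1  0  1  0  1  0  1  0  1  0  1  0  1
G_B(21) = 1.
Heap C, S = {1, 2, 8}:
n :  0  1  2  3  4  5  6  7  8  9 10 11 12
G :  0  1  2  0  1  2  0  1  2  0  1  2  0
G_C(12) = 0.
Combined Grundy value = 3 ⊕ 1 ⊕ 0 = 2.

2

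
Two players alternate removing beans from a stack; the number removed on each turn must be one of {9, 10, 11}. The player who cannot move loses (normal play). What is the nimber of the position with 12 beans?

1

G(0) = 0
G(1) = mex{} = 0
G(2) = mex{} = 0
G(3) = mex{} = 0
G(4) = mex{} = 0
G(5) = mex{} = 0
G(6) = mex{} = 0
G(7) = mex{} = 0
G(8) = mex{} = 0
G(9) = mex{0} = 1
G(10) = mex{0,0} = 1
G(11) = mex{0,0,0} = 1
G(12) = mex{0,0,0} = 1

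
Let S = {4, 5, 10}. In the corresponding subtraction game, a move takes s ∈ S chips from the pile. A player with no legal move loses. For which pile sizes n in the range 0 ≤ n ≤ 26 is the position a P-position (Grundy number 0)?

0, 1, 2, 3, 9, 15, 16, 17, 18, 24

n :  0  1  2  3  4  5  6  7  8  9 10 11 12 13 14 15 16 17 18 19 20 21 22 23 24 25 26
G :  0  0  0  0  1  1  1  1  2  0  2  2  3  1  3  0  0  0  0  1  1  1  1  2  0  2  2
P-positions are exactly the n with G(n) = 0.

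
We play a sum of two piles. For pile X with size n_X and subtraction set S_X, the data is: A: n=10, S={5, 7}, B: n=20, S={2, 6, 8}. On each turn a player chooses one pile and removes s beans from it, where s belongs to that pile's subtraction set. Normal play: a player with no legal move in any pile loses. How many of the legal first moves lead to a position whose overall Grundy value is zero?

2

Pile A, S = {5, 7}:
G(0) = 0
G(1) = mex{} = 0
G(2) = mex{} = 0
G(3) = mex{} = 0
G(4) = mex{} = 0
G(5) = mex{0} = 1
G(6) = mex{0} = 1
G(7) = mex{0,0} = 1
G(8) = mex{0,0} = 1
G(9) = mex{0,0} = 1
G(10) = mex{1,0} = 2
G_A(10) = 2.
Pile B, S = {2, 6, 8}:
n :  0  1  2  3  4  5  6  7  8  9 10 11 12 13 14 15 16 17 18 19 20
G :  0  0  1  1  0  0  1  1  2  2  3  3  2  2  0  0  1  1  0  0  1
G_B(20) = 1.
Combined Grundy value = 2 ⊕ 1 = 3.
A winning move leaves total XOR = 0, i.e. changes one component's Grundy value g to g ⊕ X where X is the current total.
Pile A: need g' = 2⊕3 = 1. Options: 10−5→G=1, 10−7→G=0. Hits: 1.
Pile B: need g' = 1⊕3 = 2. Options: 20−2→G=0, 20−6→G=0, 20−8→G=2. Hits: 1.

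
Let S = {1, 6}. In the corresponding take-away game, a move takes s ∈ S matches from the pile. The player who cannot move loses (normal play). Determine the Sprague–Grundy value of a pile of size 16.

0

G(0) = 0
G(1) = mex{0} = 1
G(2) = mex{1} = 0
G(3) = mex{0} = 1
G(4) = mex{1} = 0
G(5) = mex{0} = 1
G(6) = mex{1,0} = 2
G(7) = mex{2,1} = 0
G(8) = mex{0,0} = 1
G(9) = mex{1,1} = 0
G(10) = mex{0,0} = 1
G(11) = mex{1,1} = 0
G(12) = mex{0,2} = 1
G(13) = mex{1,0} = 2
G(14) = mex{2,1} = 0
G(15) = mex{0,0} = 1
G(16) = mex{1,1} = 0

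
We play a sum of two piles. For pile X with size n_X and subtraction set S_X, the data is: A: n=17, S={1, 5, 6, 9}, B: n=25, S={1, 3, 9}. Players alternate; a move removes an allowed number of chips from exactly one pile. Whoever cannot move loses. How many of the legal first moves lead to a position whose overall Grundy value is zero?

0

Pile A, S = {1, 5, 6, 9}:
G(0) = 0
G(1) = mex{0} = 1
G(2) = mex{1} = 0
G(3) = mex{0} = 1
G(4) = mex{1} = 0
G(5) = mex{0,0} = 1
G(6) = mex{1,1,0} = 2
G(7) = mex{2,0,1} = 3
G(8) = mex{3,1,0} = 2
G(9) = mex{2,0,1,0} = 3
G(10) = mex{3,1,0,1} = 2
G(11) = mex{2,2,1,0} = 3
G(12) = mex{3,3,2,1} = 0
G(13) = mex{0,2,3,0} = 1
G(14) = mex{1,3,2,1} = 0
G(15) = mex{0,2,3,2} = 1
G(16) = mex{1,3,2,3} = 0
G(17) = mex{0,0,3,2} = 1
G_A(17) = 1.
Pile B, S = {1, 3, 9}:
G(0) = 0
G(1) = mex{0} = 1
G(2) = mex{1} = 0
G(3) = mex{0,0} = 1
G(4) = mex{1,1} = 0
G(5) = mex{0,0} = 1
G(6) = mex{1,1} = 0
G(7) = mex{0,0} = 1
G(8) = mex{1,1} = 0
G(9) = mex{0,0,0} = 1
G(10) = mex{1,1,1} = 0
G(11) = mex{0,0,0} = 1
G(12) = mex{1,1,1} = 0
G(13) = mex{0,0,0} = 1
G(14) = mex{1,1,1} = 0
G(15) = mex{0,0,0} = 1
G(16) = mex{1,1,1} = 0
G(17) = mex{0,0,0} = 1
G(18) = mex{1,1,1} = 0
G(19) = mex{0,0,0} = 1
G(20) = mex{1,1,1} = 0
G(21) = mex{0,0,0} = 1
G(22) = mex{1,1,1} = 0
G(23) = mex{0,0,0} = 1
G(24) = mex{1,1,1} = 0
G(25) = mex{0,0,0} = 1
G_B(25) = 1.
Combined Grundy value = 1 ⊕ 1 = 0.
A winning move leaves total XOR = 0, i.e. changes one component's Grundy value g to g ⊕ X where X is the current total.
Pile A: target g' = 1⊕0 = 1, but every legal move changes the Grundy value (mex property), so 0 moves.
Pile B: target g' = 1⊕0 = 1, but every legal move changes the Grundy value (mex property), so 0 moves.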